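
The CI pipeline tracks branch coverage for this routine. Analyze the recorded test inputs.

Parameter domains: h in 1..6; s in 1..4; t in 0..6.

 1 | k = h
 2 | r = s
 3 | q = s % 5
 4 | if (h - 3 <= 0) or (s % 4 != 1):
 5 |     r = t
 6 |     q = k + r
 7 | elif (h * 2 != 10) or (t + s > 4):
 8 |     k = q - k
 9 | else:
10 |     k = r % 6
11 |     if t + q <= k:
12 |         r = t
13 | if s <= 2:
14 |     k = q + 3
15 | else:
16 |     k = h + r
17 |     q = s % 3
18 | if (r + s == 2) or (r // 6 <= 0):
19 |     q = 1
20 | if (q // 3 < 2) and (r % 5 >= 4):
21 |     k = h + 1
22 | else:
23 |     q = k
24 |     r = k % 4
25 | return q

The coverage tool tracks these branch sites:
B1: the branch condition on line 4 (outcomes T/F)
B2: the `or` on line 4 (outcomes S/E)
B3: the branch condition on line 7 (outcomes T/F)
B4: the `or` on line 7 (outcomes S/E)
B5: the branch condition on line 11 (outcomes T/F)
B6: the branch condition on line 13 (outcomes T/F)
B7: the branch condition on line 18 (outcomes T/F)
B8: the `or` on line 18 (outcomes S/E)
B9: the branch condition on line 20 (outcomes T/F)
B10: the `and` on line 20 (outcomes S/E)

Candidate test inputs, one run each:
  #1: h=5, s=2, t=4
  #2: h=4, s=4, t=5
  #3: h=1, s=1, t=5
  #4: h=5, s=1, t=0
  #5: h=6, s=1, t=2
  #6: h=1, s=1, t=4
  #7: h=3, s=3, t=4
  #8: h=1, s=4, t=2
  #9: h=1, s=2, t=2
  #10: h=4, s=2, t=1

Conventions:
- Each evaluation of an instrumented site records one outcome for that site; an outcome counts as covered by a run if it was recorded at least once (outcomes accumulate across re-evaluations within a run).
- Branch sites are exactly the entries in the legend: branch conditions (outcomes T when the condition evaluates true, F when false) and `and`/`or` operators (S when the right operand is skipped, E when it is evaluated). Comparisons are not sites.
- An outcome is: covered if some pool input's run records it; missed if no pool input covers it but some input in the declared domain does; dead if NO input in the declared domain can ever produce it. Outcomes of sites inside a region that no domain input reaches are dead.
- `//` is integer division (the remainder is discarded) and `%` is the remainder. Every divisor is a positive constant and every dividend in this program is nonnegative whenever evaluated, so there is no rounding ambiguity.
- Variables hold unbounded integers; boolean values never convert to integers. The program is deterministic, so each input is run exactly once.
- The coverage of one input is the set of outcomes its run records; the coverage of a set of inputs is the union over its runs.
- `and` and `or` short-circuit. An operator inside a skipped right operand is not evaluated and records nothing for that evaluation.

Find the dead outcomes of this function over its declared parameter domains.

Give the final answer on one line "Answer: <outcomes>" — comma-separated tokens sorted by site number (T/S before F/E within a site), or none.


exhaustive pass over the 168-input domain:
  reachable outcomes have witnesses, e.g. B1=T (e.g. h=1, s=1, t=0), B1=F (e.g. h=4, s=1, t=0), B2=S (e.g. h=1, s=1, t=0), B2=E (e.g. h=4, s=1, t=0)
Answer: none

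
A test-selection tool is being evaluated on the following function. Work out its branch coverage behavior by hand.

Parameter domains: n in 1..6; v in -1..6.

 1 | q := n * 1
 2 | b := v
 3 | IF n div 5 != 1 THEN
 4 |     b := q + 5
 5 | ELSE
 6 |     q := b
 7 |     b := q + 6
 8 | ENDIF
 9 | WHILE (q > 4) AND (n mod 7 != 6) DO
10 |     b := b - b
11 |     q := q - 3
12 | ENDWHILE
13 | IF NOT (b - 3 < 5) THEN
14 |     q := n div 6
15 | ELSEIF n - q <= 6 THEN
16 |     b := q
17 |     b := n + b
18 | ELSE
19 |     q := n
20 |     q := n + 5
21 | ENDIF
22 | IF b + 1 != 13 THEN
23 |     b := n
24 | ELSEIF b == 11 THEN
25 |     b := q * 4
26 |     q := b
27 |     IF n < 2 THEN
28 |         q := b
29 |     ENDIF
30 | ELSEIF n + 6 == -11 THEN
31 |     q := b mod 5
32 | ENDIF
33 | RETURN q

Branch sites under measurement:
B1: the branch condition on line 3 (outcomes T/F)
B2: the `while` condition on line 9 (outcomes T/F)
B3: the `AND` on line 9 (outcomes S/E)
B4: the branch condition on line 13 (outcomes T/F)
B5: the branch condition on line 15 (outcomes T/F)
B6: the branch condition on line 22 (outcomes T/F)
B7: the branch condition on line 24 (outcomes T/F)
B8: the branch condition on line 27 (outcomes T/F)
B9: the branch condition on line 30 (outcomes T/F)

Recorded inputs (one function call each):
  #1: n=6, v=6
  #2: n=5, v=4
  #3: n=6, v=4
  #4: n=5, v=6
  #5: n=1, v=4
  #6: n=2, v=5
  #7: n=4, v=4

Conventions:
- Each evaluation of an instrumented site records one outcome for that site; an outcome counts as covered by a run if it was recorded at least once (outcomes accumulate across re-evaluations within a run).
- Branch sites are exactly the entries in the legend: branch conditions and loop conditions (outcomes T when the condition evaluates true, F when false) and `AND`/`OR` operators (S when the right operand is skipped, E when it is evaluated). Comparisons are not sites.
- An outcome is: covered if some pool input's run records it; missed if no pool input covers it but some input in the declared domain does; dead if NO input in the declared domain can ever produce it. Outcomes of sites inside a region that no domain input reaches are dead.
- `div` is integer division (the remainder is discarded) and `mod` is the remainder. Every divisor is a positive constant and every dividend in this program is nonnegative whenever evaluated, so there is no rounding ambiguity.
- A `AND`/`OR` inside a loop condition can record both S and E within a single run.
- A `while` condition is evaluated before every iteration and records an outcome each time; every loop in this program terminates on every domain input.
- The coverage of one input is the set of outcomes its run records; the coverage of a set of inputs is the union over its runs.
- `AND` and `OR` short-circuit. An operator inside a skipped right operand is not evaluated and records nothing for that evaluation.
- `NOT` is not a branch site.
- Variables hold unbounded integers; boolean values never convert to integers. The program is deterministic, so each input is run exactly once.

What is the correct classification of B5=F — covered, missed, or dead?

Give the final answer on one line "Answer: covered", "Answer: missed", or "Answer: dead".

no pool input records B5=F
but domain input (n=6, v=-1) does record it -> reachable, so missed

Answer: missed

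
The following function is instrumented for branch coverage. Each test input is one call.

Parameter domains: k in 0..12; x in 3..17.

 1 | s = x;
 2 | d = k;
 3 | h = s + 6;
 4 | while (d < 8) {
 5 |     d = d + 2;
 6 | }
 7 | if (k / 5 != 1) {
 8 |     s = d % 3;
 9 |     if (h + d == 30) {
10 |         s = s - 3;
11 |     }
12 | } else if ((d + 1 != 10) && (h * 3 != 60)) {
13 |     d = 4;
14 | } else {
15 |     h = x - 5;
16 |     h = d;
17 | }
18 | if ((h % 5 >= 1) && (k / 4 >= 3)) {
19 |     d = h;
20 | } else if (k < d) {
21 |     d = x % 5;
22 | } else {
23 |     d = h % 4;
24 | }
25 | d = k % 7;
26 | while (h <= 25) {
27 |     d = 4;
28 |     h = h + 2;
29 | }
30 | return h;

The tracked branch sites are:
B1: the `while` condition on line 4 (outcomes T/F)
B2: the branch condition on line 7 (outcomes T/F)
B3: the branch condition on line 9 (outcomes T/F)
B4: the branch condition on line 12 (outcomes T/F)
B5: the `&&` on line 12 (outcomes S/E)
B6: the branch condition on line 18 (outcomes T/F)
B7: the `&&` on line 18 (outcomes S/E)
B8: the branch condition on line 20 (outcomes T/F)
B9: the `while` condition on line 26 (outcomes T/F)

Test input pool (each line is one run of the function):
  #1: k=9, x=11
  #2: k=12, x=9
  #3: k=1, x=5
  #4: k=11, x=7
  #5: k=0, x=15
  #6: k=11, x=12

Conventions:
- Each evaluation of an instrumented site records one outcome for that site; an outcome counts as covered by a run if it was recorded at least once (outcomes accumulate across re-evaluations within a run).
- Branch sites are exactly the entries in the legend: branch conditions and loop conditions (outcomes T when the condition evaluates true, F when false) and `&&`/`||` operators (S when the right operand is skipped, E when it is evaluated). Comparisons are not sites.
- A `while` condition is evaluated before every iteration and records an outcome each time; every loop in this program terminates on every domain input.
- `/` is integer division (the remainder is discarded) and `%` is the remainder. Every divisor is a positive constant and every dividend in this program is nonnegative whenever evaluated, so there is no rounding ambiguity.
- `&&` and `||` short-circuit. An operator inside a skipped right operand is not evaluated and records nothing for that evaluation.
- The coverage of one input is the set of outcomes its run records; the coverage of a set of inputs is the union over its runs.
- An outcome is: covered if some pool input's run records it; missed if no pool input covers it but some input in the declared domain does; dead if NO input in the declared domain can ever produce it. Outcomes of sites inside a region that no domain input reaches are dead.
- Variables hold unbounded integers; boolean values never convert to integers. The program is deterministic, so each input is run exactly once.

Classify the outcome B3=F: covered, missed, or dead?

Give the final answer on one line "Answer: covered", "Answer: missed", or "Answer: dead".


B3=F is recorded by pool input(s) 2, 3, 4, 5, 6 -> covered
Answer: covered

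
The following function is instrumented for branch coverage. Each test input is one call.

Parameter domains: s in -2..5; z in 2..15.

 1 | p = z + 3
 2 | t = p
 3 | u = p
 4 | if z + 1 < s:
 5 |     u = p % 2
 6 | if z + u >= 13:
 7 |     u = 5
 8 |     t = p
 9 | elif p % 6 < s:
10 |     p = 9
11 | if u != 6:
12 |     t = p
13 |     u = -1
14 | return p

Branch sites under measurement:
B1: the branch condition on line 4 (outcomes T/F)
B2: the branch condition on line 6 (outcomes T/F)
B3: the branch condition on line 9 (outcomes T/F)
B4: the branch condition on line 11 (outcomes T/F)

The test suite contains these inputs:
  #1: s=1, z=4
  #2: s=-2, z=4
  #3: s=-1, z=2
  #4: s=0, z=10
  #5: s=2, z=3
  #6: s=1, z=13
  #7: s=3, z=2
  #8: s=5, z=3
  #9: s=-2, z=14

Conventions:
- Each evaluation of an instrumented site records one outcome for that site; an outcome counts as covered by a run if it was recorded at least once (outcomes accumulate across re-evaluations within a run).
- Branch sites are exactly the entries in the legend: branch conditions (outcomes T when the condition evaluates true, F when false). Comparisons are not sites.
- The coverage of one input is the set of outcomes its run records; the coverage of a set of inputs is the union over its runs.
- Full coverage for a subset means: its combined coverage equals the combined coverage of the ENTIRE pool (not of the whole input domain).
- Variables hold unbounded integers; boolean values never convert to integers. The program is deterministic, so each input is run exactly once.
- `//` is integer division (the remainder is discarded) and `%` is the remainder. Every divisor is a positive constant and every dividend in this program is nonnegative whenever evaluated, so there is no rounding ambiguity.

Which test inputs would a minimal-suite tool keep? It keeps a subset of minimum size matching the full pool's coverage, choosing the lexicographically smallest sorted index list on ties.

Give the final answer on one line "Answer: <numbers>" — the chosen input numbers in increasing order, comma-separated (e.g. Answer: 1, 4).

input #1 (s=1, z=4): events B1->F, B2->F, B3->F, B4->T; covers B1=F, B2=F, B3=F, B4=T
input #2 (s=-2, z=4): events B1->F, B2->F, B3->F, B4->T; covers B1=F, B2=F, B3=F, B4=T
input #3 (s=-1, z=2): events B1->F, B2->F, B3->F, B4->T; covers B1=F, B2=F, B3=F, B4=T
input #4 (s=0, z=10): events B1->F, B2->T, B4->T; covers B1=F, B2=T, B4=T
input #5 (s=2, z=3): events B1->F, B2->F, B3->T, B4->F; covers B1=F, B2=F, B3=T, B4=F
input #6 (s=1, z=13): events B1->F, B2->T, B4->T; covers B1=F, B2=T, B4=T
input #7 (s=3, z=2): events B1->F, B2->F, B3->F, B4->T; covers B1=F, B2=F, B3=F, B4=T
input #8 (s=5, z=3): events B1->T, B2->F, B3->T, B4->T; covers B1=T, B2=F, B3=T, B4=T
input #9 (s=-2, z=14): events B1->F, B2->T, B4->T; covers B1=F, B2=T, B4=T
union over all inputs: B1=T, B1=F, B2=T, B2=F, B3=T, B3=F, B4=T, B4=F (8 outcomes)
no size-1 subset reaches all 8 outcomes (best union: 4/8)
no size-2 subset reaches all 8 outcomes (best union: 6/8)
no size-3 subset reaches all 8 outcomes (best union: 7/8)
size 4: inputs {1, 4, 5, 8} cover all 8 outcomes, and no lexicographically smaller subset of this size does

Answer: 1, 4, 5, 8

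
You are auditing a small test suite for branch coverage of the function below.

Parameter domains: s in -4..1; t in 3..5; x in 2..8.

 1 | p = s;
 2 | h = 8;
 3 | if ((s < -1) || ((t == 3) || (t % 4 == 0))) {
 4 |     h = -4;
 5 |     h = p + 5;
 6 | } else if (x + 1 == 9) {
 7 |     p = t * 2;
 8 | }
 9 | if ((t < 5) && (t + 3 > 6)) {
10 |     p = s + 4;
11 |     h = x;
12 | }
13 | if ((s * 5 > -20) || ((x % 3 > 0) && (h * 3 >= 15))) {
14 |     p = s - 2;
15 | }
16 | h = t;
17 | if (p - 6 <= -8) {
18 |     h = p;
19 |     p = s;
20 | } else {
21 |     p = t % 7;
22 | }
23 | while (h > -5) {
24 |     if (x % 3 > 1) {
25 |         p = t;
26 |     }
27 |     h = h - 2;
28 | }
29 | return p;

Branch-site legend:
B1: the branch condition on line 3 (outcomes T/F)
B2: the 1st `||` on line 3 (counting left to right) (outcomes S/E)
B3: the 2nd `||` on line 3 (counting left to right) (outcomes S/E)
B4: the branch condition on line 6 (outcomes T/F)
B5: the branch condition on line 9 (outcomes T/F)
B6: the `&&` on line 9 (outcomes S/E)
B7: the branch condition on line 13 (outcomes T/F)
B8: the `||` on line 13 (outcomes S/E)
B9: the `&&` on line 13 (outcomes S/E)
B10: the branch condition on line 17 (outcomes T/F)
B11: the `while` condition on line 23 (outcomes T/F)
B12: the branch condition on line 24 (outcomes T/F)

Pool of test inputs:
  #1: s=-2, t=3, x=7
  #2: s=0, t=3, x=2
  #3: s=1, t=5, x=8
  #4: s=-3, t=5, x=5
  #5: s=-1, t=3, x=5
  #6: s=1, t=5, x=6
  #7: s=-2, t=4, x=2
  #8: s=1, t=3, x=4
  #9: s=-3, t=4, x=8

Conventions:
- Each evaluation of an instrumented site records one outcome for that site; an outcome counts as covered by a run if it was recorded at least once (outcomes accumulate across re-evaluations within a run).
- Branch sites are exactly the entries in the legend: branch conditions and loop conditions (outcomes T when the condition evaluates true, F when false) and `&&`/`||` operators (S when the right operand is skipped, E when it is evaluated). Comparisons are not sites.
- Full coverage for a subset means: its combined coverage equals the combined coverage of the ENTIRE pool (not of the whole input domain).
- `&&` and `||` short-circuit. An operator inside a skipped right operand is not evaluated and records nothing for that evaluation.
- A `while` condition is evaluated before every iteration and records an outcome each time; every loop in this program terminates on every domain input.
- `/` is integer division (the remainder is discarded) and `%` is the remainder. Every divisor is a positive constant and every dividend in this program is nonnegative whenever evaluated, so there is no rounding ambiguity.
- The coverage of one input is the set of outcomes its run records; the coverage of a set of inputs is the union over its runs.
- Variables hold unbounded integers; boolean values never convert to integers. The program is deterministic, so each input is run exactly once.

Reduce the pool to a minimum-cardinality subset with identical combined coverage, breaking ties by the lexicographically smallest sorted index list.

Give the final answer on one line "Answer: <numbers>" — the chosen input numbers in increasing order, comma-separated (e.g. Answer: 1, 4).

#1 (s=-2, t=3, x=7) -> covered: B1=T, B2=S, B5=F, B6=E, B7=T, B8=S, B10=T, B11=T, B11=F, B12=F
#2 (s=0, t=3, x=2) -> covered: B1=T, B2=E, B3=S, B5=F, B6=E, B7=T, B8=S, B10=T, B11=T, B11=F, B12=T
#3 (s=1, t=5, x=8) -> covered: B1=F, B2=E, B3=E, B4=T, B5=F, B6=S, B7=T, B8=S, B10=F, B11=T, B11=F, B12=T
#4 (s=-3, t=5, x=5) -> covered: B1=T, B2=S, B5=F, B6=S, B7=T, B8=S, B10=T, B11=F
#5 (s=-1, t=3, x=5) -> covered: B1=T, B2=E, B3=S, B5=F, B6=E, B7=T, B8=S, B10=T, B11=T, B11=F, B12=T
#6 (s=1, t=5, x=6) -> covered: B1=F, B2=E, B3=E, B4=F, B5=F, B6=S, B7=T, B8=S, B10=F, B11=T, B11=F, B12=F
#7 (s=-2, t=4, x=2) -> covered: B1=T, B2=S, B5=T, B6=E, B7=T, B8=S, B10=T, B11=T, B11=F, B12=T
#8 (s=1, t=3, x=4) -> covered: B1=T, B2=E, B3=S, B5=F, B6=E, B7=T, B8=S, B10=F, B11=T, B11=F, B12=F
#9 (s=-3, t=4, x=8) -> covered: B1=T, B2=S, B5=T, B6=E, B7=T, B8=S, B10=T, B11=F
union over all inputs: B1=T, B1=F, B2=S, B2=E, B3=S, B3=E, B4=T, B4=F, B5=T, B5=F, B6=S, B6=E, B7=T, B8=S, B10=T, B10=F, B11=T, B11=F, B12=T, B12=F (20 outcomes)
no size-1 subset reaches all 20 outcomes (best union: 12/20)
no size-2 subset reaches all 20 outcomes (best union: 18/20)
no size-3 subset reaches all 20 outcomes (best union: 19/20)
inputs {2, 3, 6, 7} (size 4) cover everything; no size-4 subset with a lexicographically smaller index list covers all 20

Answer: 2, 3, 6, 7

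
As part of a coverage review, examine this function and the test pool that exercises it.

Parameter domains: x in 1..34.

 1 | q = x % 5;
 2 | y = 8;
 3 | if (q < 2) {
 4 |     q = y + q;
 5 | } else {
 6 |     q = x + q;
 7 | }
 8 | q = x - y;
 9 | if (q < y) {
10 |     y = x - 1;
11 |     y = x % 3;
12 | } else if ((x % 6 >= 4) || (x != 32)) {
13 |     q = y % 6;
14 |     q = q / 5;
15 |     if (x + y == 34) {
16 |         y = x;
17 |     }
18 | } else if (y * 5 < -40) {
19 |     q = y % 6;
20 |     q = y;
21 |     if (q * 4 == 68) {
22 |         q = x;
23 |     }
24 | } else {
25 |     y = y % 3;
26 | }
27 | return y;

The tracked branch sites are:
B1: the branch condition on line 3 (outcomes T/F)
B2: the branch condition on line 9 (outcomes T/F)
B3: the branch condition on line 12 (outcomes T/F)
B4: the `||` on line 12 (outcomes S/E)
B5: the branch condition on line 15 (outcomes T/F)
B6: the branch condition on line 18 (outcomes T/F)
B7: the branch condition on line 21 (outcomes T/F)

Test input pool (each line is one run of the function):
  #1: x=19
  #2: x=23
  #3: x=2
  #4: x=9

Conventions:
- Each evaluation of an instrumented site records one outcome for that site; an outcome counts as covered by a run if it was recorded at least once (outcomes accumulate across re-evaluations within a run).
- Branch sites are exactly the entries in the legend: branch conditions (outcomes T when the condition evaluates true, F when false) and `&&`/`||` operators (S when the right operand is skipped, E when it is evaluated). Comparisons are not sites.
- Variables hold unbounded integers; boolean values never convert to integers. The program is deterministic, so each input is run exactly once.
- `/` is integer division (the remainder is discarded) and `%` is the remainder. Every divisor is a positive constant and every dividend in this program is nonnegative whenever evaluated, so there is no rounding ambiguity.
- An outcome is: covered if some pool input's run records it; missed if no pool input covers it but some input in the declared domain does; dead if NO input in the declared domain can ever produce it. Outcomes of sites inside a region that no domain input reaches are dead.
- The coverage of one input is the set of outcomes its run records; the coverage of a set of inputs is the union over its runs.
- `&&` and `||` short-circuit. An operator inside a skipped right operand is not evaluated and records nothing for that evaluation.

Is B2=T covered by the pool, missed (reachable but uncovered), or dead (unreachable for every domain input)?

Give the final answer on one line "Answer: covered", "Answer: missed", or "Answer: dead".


B2=T is recorded by pool input(s) 3, 4 -> covered
Answer: covered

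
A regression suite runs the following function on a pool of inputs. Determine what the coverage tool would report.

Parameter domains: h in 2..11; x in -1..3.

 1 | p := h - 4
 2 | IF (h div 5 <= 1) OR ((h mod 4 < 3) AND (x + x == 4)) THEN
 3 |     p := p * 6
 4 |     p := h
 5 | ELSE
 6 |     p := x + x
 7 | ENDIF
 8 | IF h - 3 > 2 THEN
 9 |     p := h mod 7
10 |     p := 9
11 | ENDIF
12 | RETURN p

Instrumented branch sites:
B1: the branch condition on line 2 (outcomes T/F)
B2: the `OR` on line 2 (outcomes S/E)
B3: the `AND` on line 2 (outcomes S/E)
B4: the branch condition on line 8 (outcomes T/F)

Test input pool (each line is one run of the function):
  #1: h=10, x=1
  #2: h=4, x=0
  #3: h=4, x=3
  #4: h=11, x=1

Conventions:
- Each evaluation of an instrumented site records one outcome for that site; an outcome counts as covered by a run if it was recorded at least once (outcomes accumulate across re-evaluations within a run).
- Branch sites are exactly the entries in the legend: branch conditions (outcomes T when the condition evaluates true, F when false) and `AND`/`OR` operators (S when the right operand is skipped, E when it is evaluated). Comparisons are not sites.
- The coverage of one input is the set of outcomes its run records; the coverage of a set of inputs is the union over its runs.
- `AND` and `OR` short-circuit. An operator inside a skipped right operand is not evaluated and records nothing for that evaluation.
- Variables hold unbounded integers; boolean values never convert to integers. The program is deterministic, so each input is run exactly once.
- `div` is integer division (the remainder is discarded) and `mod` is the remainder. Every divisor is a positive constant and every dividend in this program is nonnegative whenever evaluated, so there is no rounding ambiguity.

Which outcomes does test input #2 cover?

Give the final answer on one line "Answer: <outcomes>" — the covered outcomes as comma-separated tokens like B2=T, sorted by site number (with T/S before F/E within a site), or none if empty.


Running input #2 (h=4, x=0), event by event:
  B2->S, B1->T, B4->F
deduplicating events, the covered set is: B1=T, B2=S, B4=F
Answer: B1=T, B2=S, B4=F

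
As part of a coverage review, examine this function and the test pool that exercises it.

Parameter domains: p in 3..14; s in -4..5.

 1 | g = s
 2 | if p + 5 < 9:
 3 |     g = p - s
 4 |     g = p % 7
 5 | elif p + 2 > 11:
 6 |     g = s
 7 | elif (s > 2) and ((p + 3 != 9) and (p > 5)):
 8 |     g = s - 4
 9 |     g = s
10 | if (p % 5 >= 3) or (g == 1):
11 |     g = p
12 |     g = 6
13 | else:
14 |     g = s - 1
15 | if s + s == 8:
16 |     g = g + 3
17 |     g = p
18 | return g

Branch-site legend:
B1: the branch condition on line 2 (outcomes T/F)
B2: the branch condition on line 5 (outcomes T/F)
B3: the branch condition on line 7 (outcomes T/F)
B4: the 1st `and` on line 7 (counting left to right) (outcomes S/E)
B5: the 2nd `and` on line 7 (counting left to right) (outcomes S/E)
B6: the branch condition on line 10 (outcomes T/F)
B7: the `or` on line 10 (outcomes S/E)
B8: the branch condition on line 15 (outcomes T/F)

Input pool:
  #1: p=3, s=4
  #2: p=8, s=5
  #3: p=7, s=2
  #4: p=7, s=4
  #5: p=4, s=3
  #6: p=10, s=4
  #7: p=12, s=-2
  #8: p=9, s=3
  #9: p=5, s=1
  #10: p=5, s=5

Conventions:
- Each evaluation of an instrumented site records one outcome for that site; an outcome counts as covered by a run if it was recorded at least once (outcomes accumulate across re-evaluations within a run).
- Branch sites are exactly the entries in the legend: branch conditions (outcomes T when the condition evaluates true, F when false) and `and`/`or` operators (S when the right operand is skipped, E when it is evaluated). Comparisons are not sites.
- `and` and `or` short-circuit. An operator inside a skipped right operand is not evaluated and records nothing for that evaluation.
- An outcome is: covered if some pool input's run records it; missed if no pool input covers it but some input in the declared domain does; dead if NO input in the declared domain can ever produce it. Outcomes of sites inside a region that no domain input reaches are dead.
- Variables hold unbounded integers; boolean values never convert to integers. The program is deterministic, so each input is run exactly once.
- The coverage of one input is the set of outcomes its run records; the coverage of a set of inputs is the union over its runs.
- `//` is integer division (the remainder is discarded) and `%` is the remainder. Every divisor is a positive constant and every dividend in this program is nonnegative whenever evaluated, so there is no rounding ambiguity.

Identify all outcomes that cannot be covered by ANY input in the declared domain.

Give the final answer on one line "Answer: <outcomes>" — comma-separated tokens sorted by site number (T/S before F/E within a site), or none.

running all 120 domain inputs and tallying outcomes:
  reachable outcomes have witnesses, e.g. B1=T (e.g. p=3, s=-4), B1=F (e.g. p=4, s=-4), B2=T (e.g. p=10, s=-4), B2=F (e.g. p=4, s=-4)

Answer: none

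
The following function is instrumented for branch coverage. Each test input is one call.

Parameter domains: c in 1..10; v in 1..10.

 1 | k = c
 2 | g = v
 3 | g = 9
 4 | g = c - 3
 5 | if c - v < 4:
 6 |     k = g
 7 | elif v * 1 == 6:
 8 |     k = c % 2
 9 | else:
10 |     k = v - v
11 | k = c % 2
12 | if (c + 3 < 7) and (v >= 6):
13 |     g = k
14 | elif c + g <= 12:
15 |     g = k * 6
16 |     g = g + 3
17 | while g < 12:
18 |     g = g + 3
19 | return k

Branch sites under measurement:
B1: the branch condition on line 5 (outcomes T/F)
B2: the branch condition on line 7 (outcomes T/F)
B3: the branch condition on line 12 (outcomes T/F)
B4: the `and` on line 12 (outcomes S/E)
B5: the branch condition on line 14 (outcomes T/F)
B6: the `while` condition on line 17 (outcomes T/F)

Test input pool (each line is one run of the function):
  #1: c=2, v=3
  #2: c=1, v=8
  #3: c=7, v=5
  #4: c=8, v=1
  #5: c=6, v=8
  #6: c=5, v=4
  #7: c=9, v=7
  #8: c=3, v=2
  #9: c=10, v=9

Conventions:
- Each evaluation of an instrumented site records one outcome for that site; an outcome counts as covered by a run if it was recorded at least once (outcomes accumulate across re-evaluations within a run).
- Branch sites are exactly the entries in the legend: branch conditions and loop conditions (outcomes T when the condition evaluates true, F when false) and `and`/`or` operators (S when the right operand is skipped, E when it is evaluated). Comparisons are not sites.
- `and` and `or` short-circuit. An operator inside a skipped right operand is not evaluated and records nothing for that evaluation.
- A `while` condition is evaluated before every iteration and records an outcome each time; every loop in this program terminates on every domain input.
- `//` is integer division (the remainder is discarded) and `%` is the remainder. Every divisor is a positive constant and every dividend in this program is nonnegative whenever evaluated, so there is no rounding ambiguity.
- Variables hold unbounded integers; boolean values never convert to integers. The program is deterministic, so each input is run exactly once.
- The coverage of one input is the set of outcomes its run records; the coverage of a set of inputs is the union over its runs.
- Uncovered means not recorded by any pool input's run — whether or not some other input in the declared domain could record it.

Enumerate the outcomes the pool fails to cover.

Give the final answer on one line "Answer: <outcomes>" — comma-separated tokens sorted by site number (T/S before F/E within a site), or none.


input #1 (c=2, v=3): covers B1=T, B3=F, B4=E, B5=T, B6=T, B6=F
input #2 (c=1, v=8): covers B1=T, B3=T, B4=E, B6=T, B6=F
input #3 (c=7, v=5): covers B1=T, B3=F, B4=S, B5=T, B6=T, B6=F
input #4 (c=8, v=1): covers B1=F, B2=F, B3=F, B4=S, B5=F, B6=T, B6=F
input #5 (c=6, v=8): covers B1=T, B3=F, B4=S, B5=T, B6=T, B6=F
input #6 (c=5, v=4): covers B1=T, B3=F, B4=S, B5=T, B6=T, B6=F
input #7 (c=9, v=7): covers B1=T, B3=F, B4=S, B5=F, B6=T, B6=F
input #8 (c=3, v=2): covers B1=T, B3=F, B4=E, B5=T, B6=T, B6=F
input #9 (c=10, v=9): covers B1=T, B3=F, B4=S, B5=F, B6=T, B6=F
union over the pool: B1=T, B1=F, B2=F, B3=T, B3=F, B4=S, B4=E, B5=T, B5=F, B6=T, B6=F
uncovered (1 of 12): B2=T
Answer: B2=T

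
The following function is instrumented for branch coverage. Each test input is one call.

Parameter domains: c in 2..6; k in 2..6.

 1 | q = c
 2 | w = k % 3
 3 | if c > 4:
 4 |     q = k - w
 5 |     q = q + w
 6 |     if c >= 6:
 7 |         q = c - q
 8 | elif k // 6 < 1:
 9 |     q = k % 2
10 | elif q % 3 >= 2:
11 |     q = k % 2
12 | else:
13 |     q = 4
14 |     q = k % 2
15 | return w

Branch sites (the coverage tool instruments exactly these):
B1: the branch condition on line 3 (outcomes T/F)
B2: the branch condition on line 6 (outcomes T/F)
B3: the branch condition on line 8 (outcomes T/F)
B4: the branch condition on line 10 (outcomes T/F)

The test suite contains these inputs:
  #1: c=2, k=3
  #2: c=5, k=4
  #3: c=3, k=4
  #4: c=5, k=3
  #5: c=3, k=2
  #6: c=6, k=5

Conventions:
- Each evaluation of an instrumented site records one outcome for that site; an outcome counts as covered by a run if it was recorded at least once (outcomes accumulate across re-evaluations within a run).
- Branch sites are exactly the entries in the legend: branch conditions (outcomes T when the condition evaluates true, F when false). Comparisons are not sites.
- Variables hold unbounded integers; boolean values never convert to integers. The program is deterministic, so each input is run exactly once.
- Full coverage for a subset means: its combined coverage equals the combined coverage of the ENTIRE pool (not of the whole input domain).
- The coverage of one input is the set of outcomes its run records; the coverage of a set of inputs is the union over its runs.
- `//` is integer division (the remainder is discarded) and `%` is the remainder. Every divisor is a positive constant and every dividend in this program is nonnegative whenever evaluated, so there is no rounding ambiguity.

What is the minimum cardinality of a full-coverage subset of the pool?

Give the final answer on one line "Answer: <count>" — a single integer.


run #1 (c=2, k=3) runs B1->F, B3->T; records B1=F, B3=T
run #2 (c=5, k=4) runs B1->T, B2->F; records B1=T, B2=F
run #3 (c=3, k=4) runs B1->F, B3->T; records B1=F, B3=T
run #4 (c=5, k=3) runs B1->T, B2->F; records B1=T, B2=F
run #5 (c=3, k=2) runs B1->F, B3->T; records B1=F, B3=T
run #6 (c=6, k=5) runs B1->T, B2->T; records B1=T, B2=T
union over all inputs: B1=T, B1=F, B2=T, B2=F, B3=T (5 outcomes)
checked all size-1 subsets: none covers 5 outcomes (max 2/5)
checked all size-2 subsets: none covers 5 outcomes (max 4/5)
at size 3, {1, 2, 6} reaches all 5 outcomes; every lexicographically earlier size-3 subset fails
Answer: 3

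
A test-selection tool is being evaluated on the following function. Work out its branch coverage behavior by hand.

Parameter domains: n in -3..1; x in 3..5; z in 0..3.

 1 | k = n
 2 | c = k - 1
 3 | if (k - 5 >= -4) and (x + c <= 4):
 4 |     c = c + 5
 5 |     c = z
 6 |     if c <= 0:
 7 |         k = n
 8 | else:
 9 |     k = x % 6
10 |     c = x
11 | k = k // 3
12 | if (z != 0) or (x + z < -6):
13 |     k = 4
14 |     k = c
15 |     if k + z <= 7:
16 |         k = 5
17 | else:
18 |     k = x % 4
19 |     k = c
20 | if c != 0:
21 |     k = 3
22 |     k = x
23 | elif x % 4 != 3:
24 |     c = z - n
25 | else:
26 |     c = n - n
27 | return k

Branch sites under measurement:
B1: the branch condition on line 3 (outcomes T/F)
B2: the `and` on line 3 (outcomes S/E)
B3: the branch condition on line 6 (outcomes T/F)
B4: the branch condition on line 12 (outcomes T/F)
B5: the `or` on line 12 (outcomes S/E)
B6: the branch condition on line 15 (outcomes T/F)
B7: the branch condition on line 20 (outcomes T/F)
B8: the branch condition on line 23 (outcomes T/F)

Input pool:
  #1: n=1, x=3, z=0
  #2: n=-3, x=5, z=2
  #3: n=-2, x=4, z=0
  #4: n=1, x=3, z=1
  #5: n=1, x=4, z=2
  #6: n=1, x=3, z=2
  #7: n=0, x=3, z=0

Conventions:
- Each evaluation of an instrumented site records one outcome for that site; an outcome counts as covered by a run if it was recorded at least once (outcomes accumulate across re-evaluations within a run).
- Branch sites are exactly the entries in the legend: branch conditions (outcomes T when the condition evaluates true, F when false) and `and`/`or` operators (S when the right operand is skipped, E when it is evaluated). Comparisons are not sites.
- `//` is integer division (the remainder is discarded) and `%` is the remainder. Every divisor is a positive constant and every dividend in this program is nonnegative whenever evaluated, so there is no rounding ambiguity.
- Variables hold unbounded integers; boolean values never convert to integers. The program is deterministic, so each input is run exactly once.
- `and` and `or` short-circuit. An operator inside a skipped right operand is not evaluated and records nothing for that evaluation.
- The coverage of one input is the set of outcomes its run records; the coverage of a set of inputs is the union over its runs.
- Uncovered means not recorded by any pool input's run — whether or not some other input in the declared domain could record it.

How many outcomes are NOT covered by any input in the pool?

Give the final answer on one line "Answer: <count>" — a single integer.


test 1 (n=1, x=3, z=0) hits B1=T, B2=E, B3=T, B4=F, B5=E, B7=F, B8=F
test 2 (n=-3, x=5, z=2) hits B1=F, B2=S, B4=T, B5=S, B6=T, B7=T
test 3 (n=-2, x=4, z=0) hits B1=F, B2=S, B4=F, B5=E, B7=T
test 4 (n=1, x=3, z=1) hits B1=T, B2=E, B3=F, B4=T, B5=S, B6=T, B7=T
test 5 (n=1, x=4, z=2) hits B1=T, B2=E, B3=F, B4=T, B5=S, B6=T, B7=T
test 6 (n=1, x=3, z=2) hits B1=T, B2=E, B3=F, B4=T, B5=S, B6=T, B7=T
test 7 (n=0, x=3, z=0) hits B1=F, B2=S, B4=F, B5=E, B7=T
union over the pool: B1=T, B1=F, B2=S, B2=E, B3=T, B3=F, B4=T, B4=F, B5=S, B5=E, B6=T, B7=T, B7=F, B8=F
uncovered (2 of 16): B6=F, B8=T
Answer: 2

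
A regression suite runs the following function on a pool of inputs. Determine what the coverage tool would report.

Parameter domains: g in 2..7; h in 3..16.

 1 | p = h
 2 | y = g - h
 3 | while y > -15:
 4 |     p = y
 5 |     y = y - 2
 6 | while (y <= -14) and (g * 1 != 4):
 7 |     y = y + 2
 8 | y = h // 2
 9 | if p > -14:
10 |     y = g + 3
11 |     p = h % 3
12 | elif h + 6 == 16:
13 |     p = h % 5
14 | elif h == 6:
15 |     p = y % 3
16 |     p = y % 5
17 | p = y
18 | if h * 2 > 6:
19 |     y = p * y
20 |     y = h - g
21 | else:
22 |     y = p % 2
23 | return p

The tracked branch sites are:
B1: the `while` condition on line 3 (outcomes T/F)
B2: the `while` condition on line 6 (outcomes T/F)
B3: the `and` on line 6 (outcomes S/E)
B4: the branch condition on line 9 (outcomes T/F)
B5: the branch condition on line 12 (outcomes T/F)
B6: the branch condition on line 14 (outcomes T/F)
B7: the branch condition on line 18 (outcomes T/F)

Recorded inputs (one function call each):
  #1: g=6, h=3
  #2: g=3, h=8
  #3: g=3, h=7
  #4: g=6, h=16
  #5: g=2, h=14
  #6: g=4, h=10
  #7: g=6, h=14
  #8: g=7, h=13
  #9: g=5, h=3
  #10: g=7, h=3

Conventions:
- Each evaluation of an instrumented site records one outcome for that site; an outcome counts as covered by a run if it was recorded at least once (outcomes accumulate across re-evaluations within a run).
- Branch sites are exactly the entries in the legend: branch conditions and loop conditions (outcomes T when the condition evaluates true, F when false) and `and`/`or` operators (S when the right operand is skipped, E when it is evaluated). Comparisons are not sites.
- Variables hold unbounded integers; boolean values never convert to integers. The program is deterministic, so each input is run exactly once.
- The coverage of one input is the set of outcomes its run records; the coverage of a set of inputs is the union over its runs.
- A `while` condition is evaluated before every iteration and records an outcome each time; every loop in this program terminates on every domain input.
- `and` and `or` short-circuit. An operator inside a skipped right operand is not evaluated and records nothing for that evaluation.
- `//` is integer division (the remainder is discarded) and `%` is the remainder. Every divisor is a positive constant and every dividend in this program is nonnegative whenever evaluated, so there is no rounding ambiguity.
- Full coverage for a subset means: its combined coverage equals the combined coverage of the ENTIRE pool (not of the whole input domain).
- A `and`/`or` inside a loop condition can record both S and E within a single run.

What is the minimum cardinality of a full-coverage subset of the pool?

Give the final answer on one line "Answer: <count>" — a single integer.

test 1 (g=6, h=3) fires B1->T, B1->T, B1->T, B1->T, B1->T, B1->T, B1->T, B1->T, B1->T, B1->F, B3->E, B2->T, B3->S, B2->F, ...; hits B1=T, B1=F, B2=T, B2=F, B3=S, B3=E, B4=T, B7=F
test 2 (g=3, h=8) fires B1->T, B1->T, B1->T, B1->T, B1->T, B1->F, B3->E, B2->T, B3->S, B2->F, B4->T, B7->T; hits B1=T, B1=F, B2=T, B2=F, B3=S, B3=E, B4=T, B7=T
test 3 (g=3, h=7) fires B1->T, B1->T, B1->T, B1->T, B1->T, B1->T, B1->F, B3->E, B2->T, B3->E, B2->T, B3->S, B2->F, B4->F, ...; hits B1=T, B1=F, B2=T, B2=F, B3=S, B3=E, B4=F, B5=F, B6=F, B7=T
test 4 (g=6, h=16) fires B1->T, B1->T, B1->T, B1->F, B3->E, B2->T, B3->E, B2->T, B3->S, B2->F, B4->F, B5->F, B6->F, B7->T; hits B1=T, B1=F, B2=T, B2=F, B3=S, B3=E, B4=F, B5=F, B6=F, B7=T
test 5 (g=2, h=14) fires B1->T, B1->T, B1->F, B3->E, B2->T, B3->E, B2->T, B3->S, B2->F, B4->F, B5->F, B6->F, B7->T; hits B1=T, B1=F, B2=T, B2=F, B3=S, B3=E, B4=F, B5=F, B6=F, B7=T
test 6 (g=4, h=10) fires B1->T, B1->T, B1->T, B1->T, B1->T, B1->F, B3->E, B2->F, B4->F, B5->T, B7->T; hits B1=T, B1=F, B2=F, B3=E, B4=F, B5=T, B7=T
test 7 (g=6, h=14) fires B1->T, B1->T, B1->T, B1->T, B1->F, B3->E, B2->T, B3->E, B2->T, B3->S, B2->F, B4->F, B5->F, B6->F, ...; hits B1=T, B1=F, B2=T, B2=F, B3=S, B3=E, B4=F, B5=F, B6=F, B7=T
test 8 (g=7, h=13) fires B1->T, B1->T, B1->T, B1->T, B1->T, B1->F, B3->E, B2->T, B3->E, B2->T, B3->S, B2->F, B4->F, B5->F, ...; hits B1=T, B1=F, B2=T, B2=F, B3=S, B3=E, B4=F, B5=F, B6=F, B7=T
test 9 (g=5, h=3) fires B1->T, B1->T, B1->T, B1->T, B1->T, B1->T, B1->T, B1->T, B1->T, B1->F, B3->E, B2->T, B3->E, B2->T, ...; hits B1=T, B1=F, B2=T, B2=F, B3=S, B3=E, B4=F, B5=F, B6=F, B7=F
test 10 (g=7, h=3) fires B1->T, B1->T, B1->T, B1->T, B1->T, B1->T, B1->T, B1->T, B1->T, B1->T, B1->F, B3->E, B2->T, B3->E, ...; hits B1=T, B1=F, B2=T, B2=F, B3=S, B3=E, B4=F, B5=F, B6=F, B7=F
union over all inputs: B1=T, B1=F, B2=T, B2=F, B3=S, B3=E, B4=T, B4=F, B5=T, B5=F, B6=F, B7=T, B7=F (13 outcomes)
no size-1 subset reaches all 13 outcomes (best union: 10/13)
no size-2 subset reaches all 13 outcomes (best union: 12/13)
at size 3, {1, 3, 6} reaches all 13 outcomes; every lexicographically earlier size-3 subset fails

Answer: 3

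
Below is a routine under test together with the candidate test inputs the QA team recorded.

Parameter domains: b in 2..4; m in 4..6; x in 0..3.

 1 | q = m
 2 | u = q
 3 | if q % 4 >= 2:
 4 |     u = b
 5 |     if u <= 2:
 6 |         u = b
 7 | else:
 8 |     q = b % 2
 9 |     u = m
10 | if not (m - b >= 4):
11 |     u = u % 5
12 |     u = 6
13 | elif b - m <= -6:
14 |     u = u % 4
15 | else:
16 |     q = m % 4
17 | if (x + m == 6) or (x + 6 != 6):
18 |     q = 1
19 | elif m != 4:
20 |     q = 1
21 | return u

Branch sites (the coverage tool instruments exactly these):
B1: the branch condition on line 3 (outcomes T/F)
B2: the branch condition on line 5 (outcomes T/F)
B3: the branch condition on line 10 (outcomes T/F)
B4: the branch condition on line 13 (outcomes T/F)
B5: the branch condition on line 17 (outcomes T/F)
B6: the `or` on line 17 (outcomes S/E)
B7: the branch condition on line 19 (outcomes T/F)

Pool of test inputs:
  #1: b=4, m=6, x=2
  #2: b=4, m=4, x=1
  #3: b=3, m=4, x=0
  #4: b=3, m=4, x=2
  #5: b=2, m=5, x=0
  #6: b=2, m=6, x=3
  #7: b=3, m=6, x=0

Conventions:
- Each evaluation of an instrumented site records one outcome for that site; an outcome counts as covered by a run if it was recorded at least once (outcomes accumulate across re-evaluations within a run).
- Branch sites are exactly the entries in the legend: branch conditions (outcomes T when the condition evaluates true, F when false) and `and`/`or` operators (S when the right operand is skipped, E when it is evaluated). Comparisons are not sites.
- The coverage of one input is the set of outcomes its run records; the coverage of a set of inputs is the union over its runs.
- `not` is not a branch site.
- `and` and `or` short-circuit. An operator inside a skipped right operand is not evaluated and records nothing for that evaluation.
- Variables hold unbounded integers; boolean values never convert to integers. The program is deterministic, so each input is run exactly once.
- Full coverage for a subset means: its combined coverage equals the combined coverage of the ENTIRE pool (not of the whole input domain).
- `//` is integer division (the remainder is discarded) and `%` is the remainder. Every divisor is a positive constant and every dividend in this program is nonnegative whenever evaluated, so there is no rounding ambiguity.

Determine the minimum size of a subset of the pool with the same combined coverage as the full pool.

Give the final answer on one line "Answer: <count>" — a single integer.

run #1 (b=4, m=6, x=2) runs B1->T, B2->F, B3->T, B6->E, B5->T; records B1=T, B2=F, B3=T, B5=T, B6=E
run #2 (b=4, m=4, x=1) runs B1->F, B3->T, B6->E, B5->T; records B1=F, B3=T, B5=T, B6=E
run #3 (b=3, m=4, x=0) runs B1->F, B3->T, B6->E, B5->F, B7->F; records B1=F, B3=T, B5=F, B6=E, B7=F
run #4 (b=3, m=4, x=2) runs B1->F, B3->T, B6->S, B5->T; records B1=F, B3=T, B5=T, B6=S
run #5 (b=2, m=5, x=0) runs B1->F, B3->T, B6->E, B5->F, B7->T; records B1=F, B3=T, B5=F, B6=E, B7=T
run #6 (b=2, m=6, x=3) runs B1->T, B2->T, B3->F, B4->F, B6->E, B5->T; records B1=T, B2=T, B3=F, B4=F, B5=T, B6=E
run #7 (b=3, m=6, x=0) runs B1->T, B2->F, B3->T, B6->S, B5->T; records B1=T, B2=F, B3=T, B5=T, B6=S
pool-wide coverage (13 outcomes): B1=T, B1=F, B2=T, B2=F, B3=T, B3=F, B4=F, B5=T, B5=F, B6=S, B6=E, B7=T, B7=F
no size-1 subset reaches all 13 outcomes (best union: 6/13)
no size-2 subset reaches all 13 outcomes (best union: 10/13)
no size-3 subset reaches all 13 outcomes (best union: 12/13)
at size 4, {3, 5, 6, 7} reaches all 13 outcomes; every lexicographically earlier size-4 subset fails

Answer: 4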